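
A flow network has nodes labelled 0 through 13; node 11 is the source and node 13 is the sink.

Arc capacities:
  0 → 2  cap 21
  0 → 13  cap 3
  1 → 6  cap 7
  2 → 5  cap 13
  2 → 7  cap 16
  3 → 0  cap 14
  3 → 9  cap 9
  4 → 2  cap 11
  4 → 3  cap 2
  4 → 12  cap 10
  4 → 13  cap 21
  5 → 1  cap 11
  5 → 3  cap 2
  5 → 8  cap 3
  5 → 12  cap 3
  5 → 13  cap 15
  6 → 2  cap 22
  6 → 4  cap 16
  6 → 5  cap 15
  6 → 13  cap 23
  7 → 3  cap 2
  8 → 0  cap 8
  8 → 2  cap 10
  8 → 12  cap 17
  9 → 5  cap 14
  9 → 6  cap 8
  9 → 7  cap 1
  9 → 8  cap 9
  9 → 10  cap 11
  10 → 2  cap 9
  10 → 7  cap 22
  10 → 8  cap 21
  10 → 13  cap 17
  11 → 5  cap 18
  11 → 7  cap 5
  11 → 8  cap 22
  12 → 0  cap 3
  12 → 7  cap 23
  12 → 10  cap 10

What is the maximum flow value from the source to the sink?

Maximum flow value: 39

augment #1: 11→5→13 bottleneck 15, total now 15
augment #2: 11→8→0→13 bottleneck 3, total now 18
augment #3: 11→5→1→6→13 bottleneck 3, total now 21
augment #4: 11→8→12→10→13 bottleneck 10, total now 31
augment #5: 11→7→3→9→6→13 bottleneck 2, total now 33
augment #6: 11→8→2→5→1→6→13 bottleneck 4, total now 37
augment #7: 11→8→2→5→3→9→6→13 bottleneck 2, total now 39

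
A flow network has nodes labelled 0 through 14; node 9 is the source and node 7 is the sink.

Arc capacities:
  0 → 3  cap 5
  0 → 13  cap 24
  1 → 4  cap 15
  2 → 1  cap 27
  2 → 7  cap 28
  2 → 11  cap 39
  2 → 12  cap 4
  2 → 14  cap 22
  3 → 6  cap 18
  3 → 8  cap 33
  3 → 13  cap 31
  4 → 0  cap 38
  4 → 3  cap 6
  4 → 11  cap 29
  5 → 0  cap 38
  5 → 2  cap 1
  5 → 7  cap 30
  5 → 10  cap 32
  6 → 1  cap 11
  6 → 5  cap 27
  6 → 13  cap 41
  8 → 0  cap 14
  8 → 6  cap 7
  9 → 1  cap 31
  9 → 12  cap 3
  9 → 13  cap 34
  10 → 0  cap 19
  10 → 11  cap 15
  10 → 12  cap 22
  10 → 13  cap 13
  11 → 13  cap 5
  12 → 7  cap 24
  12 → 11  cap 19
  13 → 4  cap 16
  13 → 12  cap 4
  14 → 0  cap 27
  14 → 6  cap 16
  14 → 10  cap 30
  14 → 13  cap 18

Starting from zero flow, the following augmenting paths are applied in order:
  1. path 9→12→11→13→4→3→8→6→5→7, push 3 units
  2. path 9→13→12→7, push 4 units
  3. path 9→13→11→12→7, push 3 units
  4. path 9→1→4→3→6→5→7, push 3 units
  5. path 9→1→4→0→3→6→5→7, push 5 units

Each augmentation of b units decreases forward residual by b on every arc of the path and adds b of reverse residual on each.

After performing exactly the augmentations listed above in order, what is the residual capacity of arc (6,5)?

Residual capacity of (6,5): 16

after path 1 (9→12→11→13→4→3→8→6→5→7, push 3): res(6,5)=24
after path 2 (9→13→12→7, push 4): res(6,5)=24
after path 3 (9→13→11→12→7, push 3): res(6,5)=24
after path 4 (9→1→4→3→6→5→7, push 3): res(6,5)=21
after path 5 (9→1→4→0→3→6→5→7, push 5): res(6,5)=16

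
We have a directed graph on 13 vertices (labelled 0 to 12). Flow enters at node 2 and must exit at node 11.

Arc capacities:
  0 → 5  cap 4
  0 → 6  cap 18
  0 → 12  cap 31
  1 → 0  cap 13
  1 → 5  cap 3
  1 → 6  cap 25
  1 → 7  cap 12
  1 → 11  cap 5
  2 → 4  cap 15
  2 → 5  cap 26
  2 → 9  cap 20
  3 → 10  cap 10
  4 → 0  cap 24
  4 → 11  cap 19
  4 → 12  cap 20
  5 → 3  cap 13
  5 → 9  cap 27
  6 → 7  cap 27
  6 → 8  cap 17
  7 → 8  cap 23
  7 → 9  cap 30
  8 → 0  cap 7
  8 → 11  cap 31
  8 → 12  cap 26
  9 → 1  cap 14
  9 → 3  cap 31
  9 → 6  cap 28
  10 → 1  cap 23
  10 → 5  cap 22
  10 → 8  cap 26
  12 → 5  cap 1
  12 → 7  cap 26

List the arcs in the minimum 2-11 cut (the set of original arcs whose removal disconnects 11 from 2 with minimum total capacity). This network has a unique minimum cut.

augment #1: 2→4→11 push 15
augment #2: 2→9→1→11 push 5
augment #3: 2→9→6→8→11 push 15
augment #4: 2→5→3→10→8→11 push 10
augment #5: 2→5→9→6→8→11 push 2
augment #6: 2→5→9→1→7→8→11 push 4
max flow = 51; residual-reachable set from 2 gives S-side
cut edges (S→T): {(1,11), (2,4), (8,11)} total cap 51

Min-cut arcs: {(1,11), (2,4), (8,11)} (total capacity 51)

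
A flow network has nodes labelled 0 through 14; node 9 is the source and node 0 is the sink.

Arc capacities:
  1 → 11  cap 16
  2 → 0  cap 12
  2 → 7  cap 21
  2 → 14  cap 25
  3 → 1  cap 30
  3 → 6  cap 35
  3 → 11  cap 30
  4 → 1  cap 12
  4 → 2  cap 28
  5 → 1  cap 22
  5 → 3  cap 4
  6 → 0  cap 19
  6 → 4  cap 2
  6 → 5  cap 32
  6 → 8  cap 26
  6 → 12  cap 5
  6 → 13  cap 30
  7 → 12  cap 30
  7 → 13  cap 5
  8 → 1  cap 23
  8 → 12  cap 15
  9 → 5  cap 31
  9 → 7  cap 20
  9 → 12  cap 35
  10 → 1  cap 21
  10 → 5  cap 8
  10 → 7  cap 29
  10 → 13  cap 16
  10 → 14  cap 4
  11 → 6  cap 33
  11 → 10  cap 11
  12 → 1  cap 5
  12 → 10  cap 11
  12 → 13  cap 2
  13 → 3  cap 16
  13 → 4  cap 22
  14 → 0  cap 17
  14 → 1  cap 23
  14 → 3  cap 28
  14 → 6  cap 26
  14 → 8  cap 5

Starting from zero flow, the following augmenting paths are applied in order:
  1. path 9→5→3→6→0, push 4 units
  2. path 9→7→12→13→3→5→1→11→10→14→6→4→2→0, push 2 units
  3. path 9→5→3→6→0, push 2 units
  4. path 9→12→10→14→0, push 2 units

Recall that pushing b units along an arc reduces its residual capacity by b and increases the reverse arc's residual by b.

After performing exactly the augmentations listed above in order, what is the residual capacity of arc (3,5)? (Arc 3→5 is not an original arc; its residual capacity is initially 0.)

after path 1 (9→5→3→6→0, push 4): res(3,5)=4
after path 2 (9→7→12→13→3→5→1→11→10→14→6→4→2→0, push 2): res(3,5)=2
after path 3 (9→5→3→6→0, push 2): res(3,5)=4
after path 4 (9→12→10→14→0, push 2): res(3,5)=4

Residual capacity of (3,5): 4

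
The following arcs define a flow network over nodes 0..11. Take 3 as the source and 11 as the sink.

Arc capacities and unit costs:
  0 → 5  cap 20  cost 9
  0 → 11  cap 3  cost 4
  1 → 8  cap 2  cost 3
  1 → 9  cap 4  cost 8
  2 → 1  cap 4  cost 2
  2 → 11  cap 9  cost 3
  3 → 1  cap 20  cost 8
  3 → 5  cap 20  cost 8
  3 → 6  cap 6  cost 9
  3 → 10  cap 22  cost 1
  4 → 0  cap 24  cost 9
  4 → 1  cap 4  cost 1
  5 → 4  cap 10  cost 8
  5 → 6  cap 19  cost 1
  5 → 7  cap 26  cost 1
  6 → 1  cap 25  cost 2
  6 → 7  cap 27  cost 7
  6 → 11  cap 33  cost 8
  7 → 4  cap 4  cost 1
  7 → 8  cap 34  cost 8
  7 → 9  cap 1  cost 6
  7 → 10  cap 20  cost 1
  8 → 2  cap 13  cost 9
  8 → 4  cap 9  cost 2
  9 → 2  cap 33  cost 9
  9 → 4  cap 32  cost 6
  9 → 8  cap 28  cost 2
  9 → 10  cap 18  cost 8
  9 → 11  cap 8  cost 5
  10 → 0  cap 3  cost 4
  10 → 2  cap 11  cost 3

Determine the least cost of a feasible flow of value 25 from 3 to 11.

Minimum cost for 25 units: 311

shortest-cost path #1: 3→10→2→11 push 9 @ unit cost 7 (adds 63)
shortest-cost path #2: 3→10→0→11 push 3 @ unit cost 9 (adds 27)
shortest-cost path #3: 3→6→11 push 6 @ unit cost 17 (adds 102)
shortest-cost path #4: 3→5→6→11 push 7 @ unit cost 17 (adds 119)
total cost = 311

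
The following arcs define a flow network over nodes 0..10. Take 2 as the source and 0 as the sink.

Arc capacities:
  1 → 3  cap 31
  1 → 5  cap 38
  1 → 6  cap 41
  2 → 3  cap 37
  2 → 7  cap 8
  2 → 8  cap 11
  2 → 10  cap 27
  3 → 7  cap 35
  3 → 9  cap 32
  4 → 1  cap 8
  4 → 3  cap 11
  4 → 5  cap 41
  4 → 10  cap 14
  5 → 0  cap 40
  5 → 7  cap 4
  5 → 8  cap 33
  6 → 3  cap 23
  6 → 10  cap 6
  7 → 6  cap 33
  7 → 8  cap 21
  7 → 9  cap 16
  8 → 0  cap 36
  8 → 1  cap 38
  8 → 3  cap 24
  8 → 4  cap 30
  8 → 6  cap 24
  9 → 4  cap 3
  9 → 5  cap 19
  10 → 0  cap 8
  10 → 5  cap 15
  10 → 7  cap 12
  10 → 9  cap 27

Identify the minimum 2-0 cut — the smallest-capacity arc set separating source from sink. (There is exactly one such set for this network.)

Min-cut arcs: {(2,8), (7,8), (9,4), (9,5), (10,0), (10,5)} (total capacity 77)

augment #1: 2→8→0 push 11
augment #2: 2→10→0 push 8
augment #3: 2→7→8→0 push 8
augment #4: 2→10→5→0 push 15
augment #5: 2→3→7→8→0 push 13
augment #6: 2→3→9→5→0 push 19
augment #7: 2→3→9→4→5→0 push 3
max flow = 77; residual-reachable set from 2 gives S-side
cut edges (S→T): {(2,8), (7,8), (9,4), (9,5), (10,0), (10,5)} total cap 77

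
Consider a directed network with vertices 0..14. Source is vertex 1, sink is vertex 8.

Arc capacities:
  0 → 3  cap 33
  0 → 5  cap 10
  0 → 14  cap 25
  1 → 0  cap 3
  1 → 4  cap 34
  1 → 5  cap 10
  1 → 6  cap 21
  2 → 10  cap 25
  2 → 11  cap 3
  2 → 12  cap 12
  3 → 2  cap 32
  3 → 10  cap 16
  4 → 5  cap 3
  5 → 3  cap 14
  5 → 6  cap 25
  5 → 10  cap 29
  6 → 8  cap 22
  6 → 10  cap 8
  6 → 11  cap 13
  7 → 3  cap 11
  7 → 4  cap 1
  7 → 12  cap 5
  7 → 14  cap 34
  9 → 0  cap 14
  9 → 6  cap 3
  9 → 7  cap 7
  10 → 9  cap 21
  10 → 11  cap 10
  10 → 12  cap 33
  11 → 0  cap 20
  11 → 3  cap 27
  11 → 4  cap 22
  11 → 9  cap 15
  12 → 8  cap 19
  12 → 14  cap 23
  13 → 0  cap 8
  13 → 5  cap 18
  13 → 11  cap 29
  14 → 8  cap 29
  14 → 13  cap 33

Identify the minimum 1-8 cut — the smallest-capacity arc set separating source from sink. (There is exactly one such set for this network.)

Min-cut arcs: {(1,0), (1,5), (1,6), (4,5)} (total capacity 37)

augment #1: 1→6→8 push 21
augment #2: 1→0→14→8 push 3
augment #3: 1→5→6→8 push 1
augment #4: 1→5→10→12→8 push 9
augment #5: 1→4→5→10→12→8 push 3
max flow = 37; residual-reachable set from 1 gives S-side
cut edges (S→T): {(1,0), (1,5), (1,6), (4,5)} total cap 37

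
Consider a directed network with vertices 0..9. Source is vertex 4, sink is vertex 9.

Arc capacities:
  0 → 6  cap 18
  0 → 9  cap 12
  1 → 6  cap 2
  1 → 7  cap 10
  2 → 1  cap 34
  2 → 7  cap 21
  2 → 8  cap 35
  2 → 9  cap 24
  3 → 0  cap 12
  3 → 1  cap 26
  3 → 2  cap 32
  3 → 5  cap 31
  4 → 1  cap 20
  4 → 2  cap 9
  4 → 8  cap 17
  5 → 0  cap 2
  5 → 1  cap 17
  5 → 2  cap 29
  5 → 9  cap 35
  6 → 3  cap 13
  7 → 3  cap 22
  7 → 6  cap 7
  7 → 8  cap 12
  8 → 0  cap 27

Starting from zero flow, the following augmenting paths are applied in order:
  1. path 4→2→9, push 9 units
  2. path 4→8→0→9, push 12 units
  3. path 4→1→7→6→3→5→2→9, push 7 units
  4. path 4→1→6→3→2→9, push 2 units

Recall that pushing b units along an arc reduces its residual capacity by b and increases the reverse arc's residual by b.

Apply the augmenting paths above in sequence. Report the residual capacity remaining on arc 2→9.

Residual capacity of (2,9): 6

after path 1 (4→2→9, push 9): res(2,9)=15
after path 2 (4→8→0→9, push 12): res(2,9)=15
after path 3 (4→1→7→6→3→5→2→9, push 7): res(2,9)=8
after path 4 (4→1→6→3→2→9, push 2): res(2,9)=6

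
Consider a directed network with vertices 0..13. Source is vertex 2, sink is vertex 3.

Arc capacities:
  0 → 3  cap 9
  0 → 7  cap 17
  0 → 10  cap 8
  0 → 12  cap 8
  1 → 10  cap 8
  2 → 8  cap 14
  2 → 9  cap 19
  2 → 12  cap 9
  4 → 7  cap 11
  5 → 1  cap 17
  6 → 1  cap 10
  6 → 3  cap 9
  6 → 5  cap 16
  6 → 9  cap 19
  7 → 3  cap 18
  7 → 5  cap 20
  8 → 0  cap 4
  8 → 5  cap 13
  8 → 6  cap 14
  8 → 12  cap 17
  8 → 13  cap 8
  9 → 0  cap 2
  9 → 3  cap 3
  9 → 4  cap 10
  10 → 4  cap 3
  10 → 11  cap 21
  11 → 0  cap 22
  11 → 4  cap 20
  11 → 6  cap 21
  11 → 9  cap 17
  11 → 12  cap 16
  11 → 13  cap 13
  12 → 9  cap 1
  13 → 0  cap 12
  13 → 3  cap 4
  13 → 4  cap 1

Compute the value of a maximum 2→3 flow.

augment #1: 2→9→3 bottleneck 3, total now 3
augment #2: 2→8→0→3 bottleneck 4, total now 7
augment #3: 2→8→6→3 bottleneck 9, total now 16
augment #4: 2→8→13→3 bottleneck 1, total now 17
augment #5: 2→9→0→3 bottleneck 2, total now 19
augment #6: 2→9→4→7→3 bottleneck 10, total now 29

Maximum flow value: 29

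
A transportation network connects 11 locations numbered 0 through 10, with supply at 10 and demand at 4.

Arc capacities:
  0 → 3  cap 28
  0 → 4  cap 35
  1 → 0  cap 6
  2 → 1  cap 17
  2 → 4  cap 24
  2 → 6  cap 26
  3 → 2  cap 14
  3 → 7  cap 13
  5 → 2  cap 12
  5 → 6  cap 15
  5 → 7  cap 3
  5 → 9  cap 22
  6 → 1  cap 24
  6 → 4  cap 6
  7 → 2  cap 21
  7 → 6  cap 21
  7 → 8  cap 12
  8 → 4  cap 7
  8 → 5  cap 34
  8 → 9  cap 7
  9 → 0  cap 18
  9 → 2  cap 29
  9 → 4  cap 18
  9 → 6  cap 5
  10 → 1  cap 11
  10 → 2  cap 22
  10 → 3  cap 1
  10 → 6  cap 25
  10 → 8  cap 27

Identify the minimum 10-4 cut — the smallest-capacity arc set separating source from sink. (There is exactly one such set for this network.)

Min-cut arcs: {(1,0), (6,4), (10,2), (10,3), (10,8)} (total capacity 62)

augment #1: 10→2→4 push 22
augment #2: 10→6→4 push 6
augment #3: 10→8→4 push 7
augment #4: 10→1→0→4 push 6
augment #5: 10→3→2→4 push 1
augment #6: 10→8→9→4 push 7
augment #7: 10→8→5→2→4 push 1
augment #8: 10→8→5→9→4 push 11
augment #9: 10→8→5→9→0→4 push 1
max flow = 62; residual-reachable set from 10 gives S-side
cut edges (S→T): {(1,0), (6,4), (10,2), (10,3), (10,8)} total cap 62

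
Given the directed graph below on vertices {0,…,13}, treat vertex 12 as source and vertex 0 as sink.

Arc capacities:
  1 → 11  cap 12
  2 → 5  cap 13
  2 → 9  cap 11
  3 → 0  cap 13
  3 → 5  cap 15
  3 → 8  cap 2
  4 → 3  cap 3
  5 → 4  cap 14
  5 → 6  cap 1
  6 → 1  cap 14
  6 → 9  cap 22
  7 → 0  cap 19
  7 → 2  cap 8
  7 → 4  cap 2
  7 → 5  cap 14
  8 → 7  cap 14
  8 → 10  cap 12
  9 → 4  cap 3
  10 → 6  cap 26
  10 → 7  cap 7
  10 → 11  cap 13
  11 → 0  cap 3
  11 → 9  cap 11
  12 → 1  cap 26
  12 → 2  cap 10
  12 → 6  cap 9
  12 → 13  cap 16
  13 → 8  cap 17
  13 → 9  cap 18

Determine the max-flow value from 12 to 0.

augment #1: 12→1→11→0 bottleneck 3, total now 3
augment #2: 12→13→8→7→0 bottleneck 14, total now 17
augment #3: 12→2→5→4→3→0 bottleneck 3, total now 20
augment #4: 12→13→8→10→7→0 bottleneck 2, total now 22

Maximum flow value: 22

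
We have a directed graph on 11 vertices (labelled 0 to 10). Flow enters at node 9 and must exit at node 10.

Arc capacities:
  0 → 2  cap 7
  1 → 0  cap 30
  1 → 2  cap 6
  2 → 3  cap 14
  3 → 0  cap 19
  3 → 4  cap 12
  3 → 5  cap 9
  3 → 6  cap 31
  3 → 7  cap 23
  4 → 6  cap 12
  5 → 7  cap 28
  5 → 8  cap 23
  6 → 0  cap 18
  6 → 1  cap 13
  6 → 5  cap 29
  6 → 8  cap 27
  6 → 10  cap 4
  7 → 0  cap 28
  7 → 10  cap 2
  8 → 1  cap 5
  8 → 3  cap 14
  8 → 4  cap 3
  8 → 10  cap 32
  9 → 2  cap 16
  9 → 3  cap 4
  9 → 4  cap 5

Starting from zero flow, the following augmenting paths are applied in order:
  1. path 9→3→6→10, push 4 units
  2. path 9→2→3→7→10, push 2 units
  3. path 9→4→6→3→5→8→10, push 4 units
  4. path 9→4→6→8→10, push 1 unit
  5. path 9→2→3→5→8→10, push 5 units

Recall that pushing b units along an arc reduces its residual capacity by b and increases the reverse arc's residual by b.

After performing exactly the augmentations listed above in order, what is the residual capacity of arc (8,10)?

Residual capacity of (8,10): 22

after path 1 (9→3→6→10, push 4): res(8,10)=32
after path 2 (9→2→3→7→10, push 2): res(8,10)=32
after path 3 (9→4→6→3→5→8→10, push 4): res(8,10)=28
after path 4 (9→4→6→8→10, push 1): res(8,10)=27
after path 5 (9→2→3→5→8→10, push 5): res(8,10)=22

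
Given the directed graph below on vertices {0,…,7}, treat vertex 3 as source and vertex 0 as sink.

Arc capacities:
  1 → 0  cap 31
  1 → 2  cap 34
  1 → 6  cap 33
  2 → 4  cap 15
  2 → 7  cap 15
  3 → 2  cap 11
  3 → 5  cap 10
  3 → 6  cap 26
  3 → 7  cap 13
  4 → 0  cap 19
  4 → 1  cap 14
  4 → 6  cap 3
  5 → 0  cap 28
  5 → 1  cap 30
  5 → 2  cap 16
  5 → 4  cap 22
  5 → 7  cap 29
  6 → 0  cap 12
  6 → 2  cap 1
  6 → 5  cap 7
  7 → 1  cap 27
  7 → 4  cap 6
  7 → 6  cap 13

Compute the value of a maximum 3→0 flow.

Maximum flow value: 54

augment #1: 3→5→0 bottleneck 10, total now 10
augment #2: 3→6→0 bottleneck 12, total now 22
augment #3: 3→2→4→0 bottleneck 11, total now 33
augment #4: 3→6→5→0 bottleneck 7, total now 40
augment #5: 3→7→1→0 bottleneck 13, total now 53
augment #6: 3→6→2→4→0 bottleneck 1, total now 54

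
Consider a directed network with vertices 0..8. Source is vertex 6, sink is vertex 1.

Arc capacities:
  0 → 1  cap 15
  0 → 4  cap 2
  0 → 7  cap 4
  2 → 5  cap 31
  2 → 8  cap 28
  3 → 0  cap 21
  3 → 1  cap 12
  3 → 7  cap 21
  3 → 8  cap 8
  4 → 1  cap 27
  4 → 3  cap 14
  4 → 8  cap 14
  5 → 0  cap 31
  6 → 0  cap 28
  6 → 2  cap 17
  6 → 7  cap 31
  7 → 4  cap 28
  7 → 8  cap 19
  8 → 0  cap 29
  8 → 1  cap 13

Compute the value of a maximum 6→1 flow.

Maximum flow value: 58

augment #1: 6→0→1 bottleneck 15, total now 15
augment #2: 6→0→4→1 bottleneck 2, total now 17
augment #3: 6→2→8→1 bottleneck 13, total now 30
augment #4: 6→7→4→1 bottleneck 25, total now 55
augment #5: 6→7→4→3→1 bottleneck 3, total now 58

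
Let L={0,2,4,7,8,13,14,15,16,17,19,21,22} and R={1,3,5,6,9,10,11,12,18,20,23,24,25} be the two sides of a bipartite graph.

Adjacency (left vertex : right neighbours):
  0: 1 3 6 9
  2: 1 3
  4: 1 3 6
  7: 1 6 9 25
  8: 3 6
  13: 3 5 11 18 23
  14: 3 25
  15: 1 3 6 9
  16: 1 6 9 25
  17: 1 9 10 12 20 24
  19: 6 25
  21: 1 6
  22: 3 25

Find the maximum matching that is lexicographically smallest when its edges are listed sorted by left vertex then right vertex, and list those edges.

Lex-smallest maximum matching: {(0,1), (2,3), (4,6), (7,9), (13,5), (14,25), (17,10)}

|M| = 7 (so the lex-smallest maximum matching has 7 edges)
process left vertices in ascending order; for each, take the smallest-labelled available neighbour that still permits 7 edges overall, or leave it unmatched if none does
lex-smallest matching: {0-1, 2-3, 4-6, 7-9, 13-5, 14-25, 17-10}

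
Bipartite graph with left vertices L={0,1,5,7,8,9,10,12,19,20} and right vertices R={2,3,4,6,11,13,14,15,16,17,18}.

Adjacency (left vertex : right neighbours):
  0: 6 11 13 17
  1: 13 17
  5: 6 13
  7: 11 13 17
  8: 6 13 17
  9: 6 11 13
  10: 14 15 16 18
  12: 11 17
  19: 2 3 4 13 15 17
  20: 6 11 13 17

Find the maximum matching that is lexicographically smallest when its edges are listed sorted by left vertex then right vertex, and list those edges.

|M| = 6 (so the lex-smallest maximum matching has 6 edges)
process left vertices in ascending order; for each, take the smallest-labelled available neighbour that still permits 6 edges overall, or leave it unmatched if none does
lex-smallest matching: {0-6, 1-13, 7-11, 8-17, 10-14, 19-2}

Lex-smallest maximum matching: {(0,6), (1,13), (7,11), (8,17), (10,14), (19,2)}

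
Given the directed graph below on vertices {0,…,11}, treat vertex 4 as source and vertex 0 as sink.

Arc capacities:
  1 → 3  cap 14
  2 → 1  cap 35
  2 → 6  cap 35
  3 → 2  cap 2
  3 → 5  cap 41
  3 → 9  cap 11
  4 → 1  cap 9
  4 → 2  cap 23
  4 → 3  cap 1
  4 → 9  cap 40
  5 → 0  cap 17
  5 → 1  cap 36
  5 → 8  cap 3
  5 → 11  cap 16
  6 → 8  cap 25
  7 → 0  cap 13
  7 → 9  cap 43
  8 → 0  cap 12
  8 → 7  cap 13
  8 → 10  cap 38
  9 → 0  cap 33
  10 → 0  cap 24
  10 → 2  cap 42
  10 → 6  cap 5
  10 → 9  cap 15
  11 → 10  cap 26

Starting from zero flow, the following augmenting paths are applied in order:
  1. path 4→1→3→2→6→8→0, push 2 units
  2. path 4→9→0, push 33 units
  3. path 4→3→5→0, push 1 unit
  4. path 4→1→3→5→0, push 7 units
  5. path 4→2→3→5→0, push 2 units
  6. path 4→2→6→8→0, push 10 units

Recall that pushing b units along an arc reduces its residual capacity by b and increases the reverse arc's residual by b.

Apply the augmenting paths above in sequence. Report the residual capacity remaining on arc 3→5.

after path 1 (4→1→3→2→6→8→0, push 2): res(3,5)=41
after path 2 (4→9→0, push 33): res(3,5)=41
after path 3 (4→3→5→0, push 1): res(3,5)=40
after path 4 (4→1→3→5→0, push 7): res(3,5)=33
after path 5 (4→2→3→5→0, push 2): res(3,5)=31
after path 6 (4→2→6→8→0, push 10): res(3,5)=31

Residual capacity of (3,5): 31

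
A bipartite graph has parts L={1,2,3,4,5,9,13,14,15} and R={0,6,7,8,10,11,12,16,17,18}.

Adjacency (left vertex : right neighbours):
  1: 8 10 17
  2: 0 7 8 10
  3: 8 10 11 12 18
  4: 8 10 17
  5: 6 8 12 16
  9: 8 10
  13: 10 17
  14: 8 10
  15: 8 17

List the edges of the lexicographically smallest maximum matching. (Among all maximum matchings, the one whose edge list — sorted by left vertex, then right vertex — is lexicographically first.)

|M| = 6 (so the lex-smallest maximum matching has 6 edges)
process left vertices in ascending order; for each, take the smallest-labelled available neighbour that still permits 6 edges overall, or leave it unmatched if none does
lex-smallest matching: {1-8, 2-0, 3-11, 4-10, 5-6, 13-17}

Lex-smallest maximum matching: {(1,8), (2,0), (3,11), (4,10), (5,6), (13,17)}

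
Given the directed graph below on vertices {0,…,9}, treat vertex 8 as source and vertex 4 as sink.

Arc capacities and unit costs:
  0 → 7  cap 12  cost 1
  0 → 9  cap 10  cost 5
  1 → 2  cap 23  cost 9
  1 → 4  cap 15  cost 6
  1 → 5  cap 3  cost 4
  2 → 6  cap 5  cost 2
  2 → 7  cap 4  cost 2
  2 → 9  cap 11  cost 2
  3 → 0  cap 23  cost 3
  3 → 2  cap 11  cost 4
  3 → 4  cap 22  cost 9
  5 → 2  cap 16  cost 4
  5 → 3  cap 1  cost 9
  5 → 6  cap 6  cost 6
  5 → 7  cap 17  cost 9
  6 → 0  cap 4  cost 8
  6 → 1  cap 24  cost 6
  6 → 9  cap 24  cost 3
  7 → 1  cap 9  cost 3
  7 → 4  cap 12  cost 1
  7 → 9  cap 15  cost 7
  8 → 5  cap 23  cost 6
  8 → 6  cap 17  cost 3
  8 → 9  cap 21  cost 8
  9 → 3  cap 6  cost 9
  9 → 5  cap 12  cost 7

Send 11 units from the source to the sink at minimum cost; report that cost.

Minimum cost for 11 units: 149

shortest-cost path #1: 8→6→0→7→4 push 4 @ unit cost 13 (adds 52)
shortest-cost path #2: 8→5→2→7→4 push 4 @ unit cost 13 (adds 52)
shortest-cost path #3: 8→6→1→4 push 3 @ unit cost 15 (adds 45)
total cost = 149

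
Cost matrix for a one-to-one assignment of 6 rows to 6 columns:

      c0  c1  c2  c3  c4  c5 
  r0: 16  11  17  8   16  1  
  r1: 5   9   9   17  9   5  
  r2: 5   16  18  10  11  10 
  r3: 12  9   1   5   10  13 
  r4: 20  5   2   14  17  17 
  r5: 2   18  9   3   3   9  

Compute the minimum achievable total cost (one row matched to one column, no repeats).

optimal assignment: row0→col5 (cost 1), row1→col4 (cost 9), row2→col0 (cost 5), row3→col2 (cost 1), row4→col1 (cost 5), row5→col3 (cost 3)
total = 1 + 9 + 5 + 1 + 5 + 3 = 24

Minimum assignment cost: 24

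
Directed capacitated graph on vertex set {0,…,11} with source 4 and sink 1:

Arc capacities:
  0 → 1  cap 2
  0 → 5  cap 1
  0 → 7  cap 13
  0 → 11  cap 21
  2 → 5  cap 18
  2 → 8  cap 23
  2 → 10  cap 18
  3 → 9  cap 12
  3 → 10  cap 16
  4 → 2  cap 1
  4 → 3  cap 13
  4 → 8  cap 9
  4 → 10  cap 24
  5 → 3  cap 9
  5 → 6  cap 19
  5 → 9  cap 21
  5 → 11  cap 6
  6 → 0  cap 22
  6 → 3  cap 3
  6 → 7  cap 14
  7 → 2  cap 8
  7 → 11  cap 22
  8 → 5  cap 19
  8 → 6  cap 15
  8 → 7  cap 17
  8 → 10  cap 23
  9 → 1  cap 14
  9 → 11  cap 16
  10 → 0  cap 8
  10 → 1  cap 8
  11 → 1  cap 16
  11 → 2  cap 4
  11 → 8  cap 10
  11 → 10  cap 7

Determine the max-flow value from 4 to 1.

augment #1: 4→10→1 bottleneck 8, total now 8
augment #2: 4→3→9→1 bottleneck 12, total now 20
augment #3: 4→10→0→1 bottleneck 2, total now 22
augment #4: 4→2→5→9→1 bottleneck 1, total now 23
augment #5: 4→8→5→9→1 bottleneck 1, total now 24
augment #6: 4→8→5→11→1 bottleneck 6, total now 30
augment #7: 4→8→7→11→1 bottleneck 2, total now 32
augment #8: 4→10→0→11→1 bottleneck 6, total now 38

Maximum flow value: 38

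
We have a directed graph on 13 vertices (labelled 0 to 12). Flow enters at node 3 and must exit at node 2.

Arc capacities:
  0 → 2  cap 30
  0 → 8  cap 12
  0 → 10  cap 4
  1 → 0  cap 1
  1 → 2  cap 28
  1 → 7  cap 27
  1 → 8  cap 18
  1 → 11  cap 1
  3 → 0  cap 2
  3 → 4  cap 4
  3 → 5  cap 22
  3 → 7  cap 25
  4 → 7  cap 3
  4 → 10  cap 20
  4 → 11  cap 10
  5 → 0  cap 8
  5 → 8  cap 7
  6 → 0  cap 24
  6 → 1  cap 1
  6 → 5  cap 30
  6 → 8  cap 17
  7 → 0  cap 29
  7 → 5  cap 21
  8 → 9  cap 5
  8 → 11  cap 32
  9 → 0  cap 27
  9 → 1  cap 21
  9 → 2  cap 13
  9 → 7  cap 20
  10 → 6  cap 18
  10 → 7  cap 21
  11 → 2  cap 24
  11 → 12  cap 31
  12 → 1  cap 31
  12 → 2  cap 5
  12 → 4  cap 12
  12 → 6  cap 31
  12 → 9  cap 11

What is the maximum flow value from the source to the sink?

Maximum flow value: 46

augment #1: 3→0→2 bottleneck 2, total now 2
augment #2: 3→4→11→2 bottleneck 4, total now 6
augment #3: 3→5→0→2 bottleneck 8, total now 14
augment #4: 3→7→0→2 bottleneck 20, total now 34
augment #5: 3→5→8→9→2 bottleneck 5, total now 39
augment #6: 3→5→8→11→2 bottleneck 2, total now 41
augment #7: 3→7→0→8→11→2 bottleneck 5, total now 46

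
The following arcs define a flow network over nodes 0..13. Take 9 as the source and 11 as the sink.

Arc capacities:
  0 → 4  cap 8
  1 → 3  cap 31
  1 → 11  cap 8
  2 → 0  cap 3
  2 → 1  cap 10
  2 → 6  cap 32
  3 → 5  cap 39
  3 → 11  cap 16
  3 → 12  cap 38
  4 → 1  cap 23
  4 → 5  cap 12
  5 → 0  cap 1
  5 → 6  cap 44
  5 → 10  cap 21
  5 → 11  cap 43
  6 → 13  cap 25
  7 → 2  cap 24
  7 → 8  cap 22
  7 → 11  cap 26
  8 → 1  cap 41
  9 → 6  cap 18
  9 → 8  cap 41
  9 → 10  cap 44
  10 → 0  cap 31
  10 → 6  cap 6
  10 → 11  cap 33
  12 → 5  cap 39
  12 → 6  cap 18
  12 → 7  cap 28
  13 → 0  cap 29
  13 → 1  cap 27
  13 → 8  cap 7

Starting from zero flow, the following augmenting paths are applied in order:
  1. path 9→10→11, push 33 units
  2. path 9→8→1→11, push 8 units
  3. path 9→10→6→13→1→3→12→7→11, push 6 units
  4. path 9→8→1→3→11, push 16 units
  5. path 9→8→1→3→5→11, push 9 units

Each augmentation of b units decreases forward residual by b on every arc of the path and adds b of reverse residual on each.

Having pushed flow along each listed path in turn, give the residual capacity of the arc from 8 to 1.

Residual capacity of (8,1): 8

after path 1 (9→10→11, push 33): res(8,1)=41
after path 2 (9→8→1→11, push 8): res(8,1)=33
after path 3 (9→10→6→13→1→3→12→7→11, push 6): res(8,1)=33
after path 4 (9→8→1→3→11, push 16): res(8,1)=17
after path 5 (9→8→1→3→5→11, push 9): res(8,1)=8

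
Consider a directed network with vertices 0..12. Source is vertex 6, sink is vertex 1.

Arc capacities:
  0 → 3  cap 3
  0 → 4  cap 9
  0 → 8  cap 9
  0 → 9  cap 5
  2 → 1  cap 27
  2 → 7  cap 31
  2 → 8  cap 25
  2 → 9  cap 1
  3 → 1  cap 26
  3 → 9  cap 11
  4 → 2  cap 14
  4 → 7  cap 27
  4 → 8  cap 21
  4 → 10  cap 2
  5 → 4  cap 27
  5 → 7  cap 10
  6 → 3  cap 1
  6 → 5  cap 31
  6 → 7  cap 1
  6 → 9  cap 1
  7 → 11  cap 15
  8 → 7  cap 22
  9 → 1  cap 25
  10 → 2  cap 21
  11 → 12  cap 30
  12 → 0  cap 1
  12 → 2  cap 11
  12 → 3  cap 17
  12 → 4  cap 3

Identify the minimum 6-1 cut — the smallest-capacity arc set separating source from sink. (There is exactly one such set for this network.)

Min-cut arcs: {(4,2), (4,10), (6,3), (6,9), (7,11)} (total capacity 33)

augment #1: 6→3→1 push 1
augment #2: 6→9→1 push 1
augment #3: 6→5→4→2→1 push 14
augment #4: 6→5→4→10→2→1 push 2
augment #5: 6→7→11→12→2→1 push 1
augment #6: 6→5→7→11→12→2→1 push 10
augment #7: 6→5→4→7→11→12→3→1 push 4
max flow = 33; residual-reachable set from 6 gives S-side
cut edges (S→T): {(4,2), (4,10), (6,3), (6,9), (7,11)} total cap 33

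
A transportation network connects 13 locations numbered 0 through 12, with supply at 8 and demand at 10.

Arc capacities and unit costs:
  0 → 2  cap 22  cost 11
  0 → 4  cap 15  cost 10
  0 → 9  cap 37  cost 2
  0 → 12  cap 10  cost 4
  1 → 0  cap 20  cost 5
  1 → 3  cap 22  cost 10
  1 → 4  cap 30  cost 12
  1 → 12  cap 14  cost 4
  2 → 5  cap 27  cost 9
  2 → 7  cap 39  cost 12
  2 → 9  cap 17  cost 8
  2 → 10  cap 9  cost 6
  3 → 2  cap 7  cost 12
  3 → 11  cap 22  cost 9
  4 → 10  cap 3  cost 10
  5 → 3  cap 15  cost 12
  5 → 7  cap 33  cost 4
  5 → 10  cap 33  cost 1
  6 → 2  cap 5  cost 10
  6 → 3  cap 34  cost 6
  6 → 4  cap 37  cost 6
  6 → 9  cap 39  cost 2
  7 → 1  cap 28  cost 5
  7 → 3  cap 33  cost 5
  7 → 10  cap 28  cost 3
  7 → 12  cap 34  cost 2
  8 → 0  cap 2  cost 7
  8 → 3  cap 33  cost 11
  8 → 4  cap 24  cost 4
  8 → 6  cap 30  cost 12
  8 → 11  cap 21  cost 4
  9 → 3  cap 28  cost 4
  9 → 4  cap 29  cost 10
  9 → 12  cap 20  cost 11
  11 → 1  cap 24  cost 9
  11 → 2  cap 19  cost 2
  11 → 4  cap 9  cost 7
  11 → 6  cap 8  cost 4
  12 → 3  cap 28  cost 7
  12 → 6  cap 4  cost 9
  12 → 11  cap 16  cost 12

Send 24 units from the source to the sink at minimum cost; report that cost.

Minimum cost for 24 units: 366

shortest-cost path #1: 8→11→2→10 push 9 @ unit cost 12 (adds 108)
shortest-cost path #2: 8→4→10 push 3 @ unit cost 14 (adds 42)
shortest-cost path #3: 8→11→2→5→10 push 10 @ unit cost 16 (adds 160)
shortest-cost path #4: 8→0→2→5→10 push 2 @ unit cost 28 (adds 56)
total cost = 366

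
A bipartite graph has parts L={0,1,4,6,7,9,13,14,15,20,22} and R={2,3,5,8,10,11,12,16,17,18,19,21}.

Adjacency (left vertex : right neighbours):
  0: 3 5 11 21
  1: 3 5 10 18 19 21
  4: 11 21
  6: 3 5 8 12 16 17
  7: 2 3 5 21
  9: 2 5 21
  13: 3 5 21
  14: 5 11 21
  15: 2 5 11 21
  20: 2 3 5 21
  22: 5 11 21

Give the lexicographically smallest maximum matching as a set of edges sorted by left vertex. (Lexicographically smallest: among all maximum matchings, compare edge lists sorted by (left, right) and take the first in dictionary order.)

|M| = 7 (so the lex-smallest maximum matching has 7 edges)
process left vertices in ascending order; for each, take the smallest-labelled available neighbour that still permits 7 edges overall, or leave it unmatched if none does
lex-smallest matching: {0-3, 1-10, 4-11, 6-8, 7-2, 9-5, 13-21}

Lex-smallest maximum matching: {(0,3), (1,10), (4,11), (6,8), (7,2), (9,5), (13,21)}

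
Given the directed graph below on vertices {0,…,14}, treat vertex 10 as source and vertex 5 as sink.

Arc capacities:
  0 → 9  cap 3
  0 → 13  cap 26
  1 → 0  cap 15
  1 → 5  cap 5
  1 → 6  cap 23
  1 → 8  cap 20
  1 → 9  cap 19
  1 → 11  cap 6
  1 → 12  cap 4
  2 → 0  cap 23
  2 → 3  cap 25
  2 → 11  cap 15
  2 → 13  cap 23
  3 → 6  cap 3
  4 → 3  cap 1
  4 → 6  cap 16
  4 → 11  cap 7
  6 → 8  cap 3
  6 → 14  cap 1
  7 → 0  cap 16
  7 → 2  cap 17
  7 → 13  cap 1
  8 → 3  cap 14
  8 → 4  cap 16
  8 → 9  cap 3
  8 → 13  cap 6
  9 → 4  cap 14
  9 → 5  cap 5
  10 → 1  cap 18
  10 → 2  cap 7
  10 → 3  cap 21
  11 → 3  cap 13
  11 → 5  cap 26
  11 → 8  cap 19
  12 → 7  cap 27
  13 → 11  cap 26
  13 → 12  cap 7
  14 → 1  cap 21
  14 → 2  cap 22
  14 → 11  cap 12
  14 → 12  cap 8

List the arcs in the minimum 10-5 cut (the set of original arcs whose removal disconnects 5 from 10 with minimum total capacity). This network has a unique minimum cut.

augment #1: 10→1→5 push 5
augment #2: 10→1→9→5 push 5
augment #3: 10→1→11→5 push 6
augment #4: 10→2→11→5 push 7
augment #5: 10→1→0→13→11→5 push 2
augment #6: 10→3→6→14→11→5 push 1
augment #7: 10→3→6→8→4→11→5 push 2
max flow = 28; residual-reachable set from 10 gives S-side
cut edges (S→T): {(3,6), (10,1), (10,2)} total cap 28

Min-cut arcs: {(3,6), (10,1), (10,2)} (total capacity 28)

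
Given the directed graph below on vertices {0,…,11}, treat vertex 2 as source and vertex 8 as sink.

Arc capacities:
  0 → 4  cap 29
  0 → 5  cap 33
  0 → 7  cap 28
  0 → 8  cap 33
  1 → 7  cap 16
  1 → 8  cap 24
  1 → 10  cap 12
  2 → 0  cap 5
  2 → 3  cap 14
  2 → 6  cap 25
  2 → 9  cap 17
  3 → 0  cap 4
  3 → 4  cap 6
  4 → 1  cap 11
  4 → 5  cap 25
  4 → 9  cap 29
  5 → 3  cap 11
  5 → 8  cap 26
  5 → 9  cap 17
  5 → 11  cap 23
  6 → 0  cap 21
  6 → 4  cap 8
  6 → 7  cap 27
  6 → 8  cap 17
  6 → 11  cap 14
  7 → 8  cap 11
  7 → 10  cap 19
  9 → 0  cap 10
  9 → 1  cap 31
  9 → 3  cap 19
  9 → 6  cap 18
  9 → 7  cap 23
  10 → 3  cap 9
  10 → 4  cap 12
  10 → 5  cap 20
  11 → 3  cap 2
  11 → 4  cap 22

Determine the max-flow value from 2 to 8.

Maximum flow value: 57

augment #1: 2→0→8 bottleneck 5, total now 5
augment #2: 2→6→8 bottleneck 17, total now 22
augment #3: 2→3→0→8 bottleneck 4, total now 26
augment #4: 2→6→0→8 bottleneck 8, total now 34
augment #5: 2→9→0→8 bottleneck 10, total now 44
augment #6: 2→9→1→8 bottleneck 7, total now 51
augment #7: 2→3→4→1→8 bottleneck 6, total now 57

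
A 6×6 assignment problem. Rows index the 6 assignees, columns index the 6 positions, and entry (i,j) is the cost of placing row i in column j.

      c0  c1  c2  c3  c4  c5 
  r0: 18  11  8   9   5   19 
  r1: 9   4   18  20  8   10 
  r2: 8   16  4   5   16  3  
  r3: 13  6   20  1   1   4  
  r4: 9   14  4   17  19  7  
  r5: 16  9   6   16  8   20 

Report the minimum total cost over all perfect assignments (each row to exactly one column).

optimal assignment: row0→col4 (cost 5), row1→col1 (cost 4), row2→col5 (cost 3), row3→col3 (cost 1), row4→col0 (cost 9), row5→col2 (cost 6)
total = 5 + 4 + 3 + 1 + 9 + 6 = 28

Minimum assignment cost: 28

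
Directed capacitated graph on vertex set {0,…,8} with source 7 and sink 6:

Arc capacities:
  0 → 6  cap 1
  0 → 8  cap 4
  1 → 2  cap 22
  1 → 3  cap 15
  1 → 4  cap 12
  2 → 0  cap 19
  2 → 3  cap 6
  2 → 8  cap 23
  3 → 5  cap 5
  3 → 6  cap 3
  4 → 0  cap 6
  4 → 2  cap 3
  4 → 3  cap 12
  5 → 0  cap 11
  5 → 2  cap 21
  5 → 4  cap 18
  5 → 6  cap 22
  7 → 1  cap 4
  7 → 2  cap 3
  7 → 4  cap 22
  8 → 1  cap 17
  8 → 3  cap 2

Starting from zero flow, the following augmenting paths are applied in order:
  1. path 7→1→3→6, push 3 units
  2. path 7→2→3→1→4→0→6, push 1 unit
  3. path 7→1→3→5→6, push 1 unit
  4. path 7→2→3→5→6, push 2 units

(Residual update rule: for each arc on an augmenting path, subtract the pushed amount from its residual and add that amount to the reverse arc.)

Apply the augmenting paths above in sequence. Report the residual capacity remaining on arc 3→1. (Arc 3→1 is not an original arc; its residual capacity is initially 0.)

Residual capacity of (3,1): 3

after path 1 (7→1→3→6, push 3): res(3,1)=3
after path 2 (7→2→3→1→4→0→6, push 1): res(3,1)=2
after path 3 (7→1→3→5→6, push 1): res(3,1)=3
after path 4 (7→2→3→5→6, push 2): res(3,1)=3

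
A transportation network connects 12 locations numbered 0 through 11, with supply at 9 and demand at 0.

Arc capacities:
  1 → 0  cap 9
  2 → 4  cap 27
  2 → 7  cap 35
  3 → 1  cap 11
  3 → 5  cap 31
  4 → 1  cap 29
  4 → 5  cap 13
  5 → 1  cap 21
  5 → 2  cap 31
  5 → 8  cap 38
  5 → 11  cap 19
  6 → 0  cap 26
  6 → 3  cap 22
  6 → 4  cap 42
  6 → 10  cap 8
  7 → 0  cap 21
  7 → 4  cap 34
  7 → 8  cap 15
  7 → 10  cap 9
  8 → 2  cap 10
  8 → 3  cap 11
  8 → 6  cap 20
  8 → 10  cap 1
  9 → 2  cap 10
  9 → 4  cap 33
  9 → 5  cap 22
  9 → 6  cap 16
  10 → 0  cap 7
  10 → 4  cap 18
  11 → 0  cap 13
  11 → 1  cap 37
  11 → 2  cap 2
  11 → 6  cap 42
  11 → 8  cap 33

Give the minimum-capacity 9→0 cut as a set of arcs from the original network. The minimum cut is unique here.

Min-cut arcs: {(1,0), (4,5), (9,2), (9,5), (9,6)} (total capacity 70)

augment #1: 9→6→0 push 16
augment #2: 9→2→7→0 push 10
augment #3: 9→4→1→0 push 9
augment #4: 9→5→11→0 push 13
augment #5: 9→5→2→7→0 push 9
augment #6: 9→4→5→2→7→0 push 2
augment #7: 9→4→5→8→6→0 push 10
augment #8: 9→4→5→8→10→0 push 1
max flow = 70; residual-reachable set from 9 gives S-side
cut edges (S→T): {(1,0), (4,5), (9,2), (9,5), (9,6)} total cap 70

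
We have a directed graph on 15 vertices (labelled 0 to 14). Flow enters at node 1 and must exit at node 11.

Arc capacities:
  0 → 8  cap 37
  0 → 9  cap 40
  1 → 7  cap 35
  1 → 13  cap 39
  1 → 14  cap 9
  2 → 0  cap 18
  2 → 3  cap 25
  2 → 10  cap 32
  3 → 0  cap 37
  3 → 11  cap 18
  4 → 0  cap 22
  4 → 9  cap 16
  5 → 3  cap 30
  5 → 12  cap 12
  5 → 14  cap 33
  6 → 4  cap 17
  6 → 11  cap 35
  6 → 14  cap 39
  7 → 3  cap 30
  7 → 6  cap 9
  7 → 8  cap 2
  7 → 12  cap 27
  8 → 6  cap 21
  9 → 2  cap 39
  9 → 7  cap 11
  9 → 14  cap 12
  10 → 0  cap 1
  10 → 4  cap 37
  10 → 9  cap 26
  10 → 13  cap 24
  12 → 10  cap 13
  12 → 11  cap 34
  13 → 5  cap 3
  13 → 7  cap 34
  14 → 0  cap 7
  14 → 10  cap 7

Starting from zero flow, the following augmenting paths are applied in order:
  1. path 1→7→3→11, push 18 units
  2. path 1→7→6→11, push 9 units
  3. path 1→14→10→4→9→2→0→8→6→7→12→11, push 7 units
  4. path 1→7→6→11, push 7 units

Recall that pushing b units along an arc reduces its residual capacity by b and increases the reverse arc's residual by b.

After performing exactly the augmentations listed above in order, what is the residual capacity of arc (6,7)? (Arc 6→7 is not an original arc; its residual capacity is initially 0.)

Residual capacity of (6,7): 9

after path 1 (1→7→3→11, push 18): res(6,7)=0
after path 2 (1→7→6→11, push 9): res(6,7)=9
after path 3 (1→14→10→4→9→2→0→8→6→7→12→11, push 7): res(6,7)=2
after path 4 (1→7→6→11, push 7): res(6,7)=9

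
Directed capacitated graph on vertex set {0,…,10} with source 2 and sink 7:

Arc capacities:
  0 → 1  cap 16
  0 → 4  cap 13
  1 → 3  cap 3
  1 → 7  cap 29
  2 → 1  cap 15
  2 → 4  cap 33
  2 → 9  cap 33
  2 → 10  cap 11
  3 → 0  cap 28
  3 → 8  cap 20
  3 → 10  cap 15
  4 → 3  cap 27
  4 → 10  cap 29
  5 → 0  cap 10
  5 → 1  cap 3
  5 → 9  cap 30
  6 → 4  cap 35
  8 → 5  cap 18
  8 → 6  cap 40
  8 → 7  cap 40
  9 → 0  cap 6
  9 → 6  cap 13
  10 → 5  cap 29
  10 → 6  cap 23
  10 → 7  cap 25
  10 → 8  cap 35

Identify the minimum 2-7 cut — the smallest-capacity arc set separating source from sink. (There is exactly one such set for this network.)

Min-cut arcs: {(2,1), (2,4), (2,10), (9,0), (9,6)} (total capacity 78)

augment #1: 2→1→7 push 15
augment #2: 2→10→7 push 11
augment #3: 2→4→10→7 push 14
augment #4: 2→4→3→8→7 push 19
augment #5: 2→9→0→1→7 push 6
augment #6: 2→9→6→4→3→8→7 push 1
augment #7: 2→9→6→4→10→8→7 push 12
max flow = 78; residual-reachable set from 2 gives S-side
cut edges (S→T): {(2,1), (2,4), (2,10), (9,0), (9,6)} total cap 78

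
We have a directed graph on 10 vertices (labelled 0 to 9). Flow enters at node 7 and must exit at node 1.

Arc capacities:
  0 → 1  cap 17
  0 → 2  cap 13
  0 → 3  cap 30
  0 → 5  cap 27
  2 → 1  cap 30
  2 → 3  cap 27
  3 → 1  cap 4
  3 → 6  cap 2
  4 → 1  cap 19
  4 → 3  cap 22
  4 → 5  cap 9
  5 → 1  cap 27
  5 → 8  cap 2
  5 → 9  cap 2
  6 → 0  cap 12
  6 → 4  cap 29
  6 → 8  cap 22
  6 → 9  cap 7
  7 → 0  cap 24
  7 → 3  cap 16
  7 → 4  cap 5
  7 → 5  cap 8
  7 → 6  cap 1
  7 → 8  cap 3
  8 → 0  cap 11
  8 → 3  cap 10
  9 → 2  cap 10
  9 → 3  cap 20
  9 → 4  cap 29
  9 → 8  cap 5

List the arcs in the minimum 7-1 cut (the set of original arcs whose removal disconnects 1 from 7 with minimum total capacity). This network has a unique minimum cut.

augment #1: 7→0→1 push 17
augment #2: 7→3→1 push 4
augment #3: 7→4→1 push 5
augment #4: 7→5→1 push 8
augment #5: 7→0→2→1 push 7
augment #6: 7→6→4→1 push 1
augment #7: 7→3→6→4→1 push 2
augment #8: 7→8→0→2→1 push 3
max flow = 47; residual-reachable set from 7 gives S-side
cut edges (S→T): {(3,1), (3,6), (7,0), (7,4), (7,5), (7,6), (7,8)} total cap 47

Min-cut arcs: {(3,1), (3,6), (7,0), (7,4), (7,5), (7,6), (7,8)} (total capacity 47)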